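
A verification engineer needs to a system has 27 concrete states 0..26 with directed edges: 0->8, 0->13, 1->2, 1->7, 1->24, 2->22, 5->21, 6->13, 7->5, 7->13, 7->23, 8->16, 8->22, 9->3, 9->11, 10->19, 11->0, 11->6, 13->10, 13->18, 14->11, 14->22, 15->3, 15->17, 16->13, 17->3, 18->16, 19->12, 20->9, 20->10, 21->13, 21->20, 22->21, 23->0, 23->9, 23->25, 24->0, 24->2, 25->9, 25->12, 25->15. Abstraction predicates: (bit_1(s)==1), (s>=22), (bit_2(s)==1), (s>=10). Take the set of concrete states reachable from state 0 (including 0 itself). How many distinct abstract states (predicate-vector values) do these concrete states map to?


BFS from 0:
Concrete reachable: {0, 3, 6, 8, 9, 10, 11, 12, 13, 16, 18, 19, 20, 21, 22}
Abstract via predicates (bit_1(s)==1), (s>=22), (bit_2(s)==1), (s>=10):
  (0,0,0,0) <- {0, 8, 9}
  (0,0,0,1) <- {16}
  (0,0,1,1) <- {12, 13, 20, 21}
  (1,0,0,0) <- {3}
  (1,0,0,1) <- {10, 11, 18, 19}
  (1,0,1,0) <- {6}
  (1,1,1,1) <- {22}
Distinct abstract states = 7

7


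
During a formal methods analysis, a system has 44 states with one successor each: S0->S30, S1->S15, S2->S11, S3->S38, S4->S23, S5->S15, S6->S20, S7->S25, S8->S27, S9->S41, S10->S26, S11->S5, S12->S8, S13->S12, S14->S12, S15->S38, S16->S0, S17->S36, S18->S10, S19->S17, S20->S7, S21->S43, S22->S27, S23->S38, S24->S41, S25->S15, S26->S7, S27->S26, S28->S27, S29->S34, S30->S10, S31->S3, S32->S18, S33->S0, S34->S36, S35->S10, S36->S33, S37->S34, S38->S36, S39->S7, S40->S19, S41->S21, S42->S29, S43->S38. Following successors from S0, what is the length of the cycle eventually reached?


Trace from S0 until a state repeats:
  S0 -> S30 -> S10 -> S26 -> S7 -> S25 -> S15 -> S38 -> S36 -> S33 -> S0
S0 first seen at step 0, revisited at step 10.
Cycle length = 10 - 0 = 10

10


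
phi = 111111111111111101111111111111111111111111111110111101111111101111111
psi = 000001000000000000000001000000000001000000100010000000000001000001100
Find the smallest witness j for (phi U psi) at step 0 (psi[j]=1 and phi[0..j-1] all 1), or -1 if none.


(phi U psi) at 0: need smallest j with psi[j]=1 and phi[i]=1 for all i in [0,j).
Scan from step 0:
  step 0: phi=1, psi=0 -> continue
  step 1: phi=1, psi=0 -> continue
  step 2: phi=1, psi=0 -> continue
  step 3: phi=1, psi=0 -> continue
  step 5: psi=1 and phi held for [0,5) -> witness found
Witness step = 5

5


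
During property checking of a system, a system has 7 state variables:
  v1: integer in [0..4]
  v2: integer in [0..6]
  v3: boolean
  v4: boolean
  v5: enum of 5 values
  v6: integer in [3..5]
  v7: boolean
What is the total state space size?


State space = product of domain sizes of all variables.
Domain sizes:
  v1 (integer in [0..4]): 5
  v2 (integer in [0..6]): 7
  v3 (boolean): 2
  v4 (boolean): 2
  v5 (enum of 5 values): 5
  v6 (integer in [3..5]): 3
  v7 (boolean): 2
Product = 5 * 7 * 2 * 2 * 5 * 3 * 2 = 4200

4200


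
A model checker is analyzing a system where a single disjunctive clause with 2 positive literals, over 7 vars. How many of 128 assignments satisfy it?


Step 1: Total=2^7=128
Step 2: Unsat when all 2 false: 2^5=32
Step 3: Sat=128-32=96

96


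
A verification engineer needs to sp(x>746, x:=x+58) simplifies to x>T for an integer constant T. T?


Formula: sp(P, x:=E) = exists old_x. (x = E[old_x/x]) AND P[old_x/x] (old_x is the value of x before the assignment; eliminate old_x by solving x = E[old_x/x] for old_x)
Step 1: Precondition P: x>746, i.e. old_x > 746
Step 2: Assignment gives x = old_x + 58, so old_x = x - 58
Step 3: Substitute into P: x - 58 > 746
Step 4: Simplify: x > 746+58 = 804

804


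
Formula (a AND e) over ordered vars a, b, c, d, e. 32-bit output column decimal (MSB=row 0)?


Formula: (a AND e) over a, b, c, d, e (32 rows)
Evaluate each row (bits = a,b,c,d,e, MSB first):
  row 0 [00000]: (0 AND 0) -> 0
  row 1 [00001]: (0 AND 1) -> 0
  row 2 [00010]: (0 AND 0) -> 0
  row 3 [00011]: (0 AND 1) -> 0
  row 4 [00100]: (0 AND 0) -> 0
  row 5 [00101]: (0 AND 1) -> 0
  row 6 [00110]: (0 AND 0) -> 0
  row 7 [00111]: (0 AND 1) -> 0
  row 8 [01000]: (0 AND 0) -> 0
  row 9 [01001]: (0 AND 1) -> 0
  row 10 [01010]: (0 AND 0) -> 0
  row 11 [01011]: (0 AND 1) -> 0
  row 12 [01100]: (0 AND 0) -> 0
  row 13 [01101]: (0 AND 1) -> 0
  row 14 [01110]: (0 AND 0) -> 0
  row 15 [01111]: (0 AND 1) -> 0
  row 16 [10000]: (1 AND 0) -> 0
  row 17 [10001]: (1 AND 1) -> 1
  row 18 [10010]: (1 AND 0) -> 0
  row 19 [10011]: (1 AND 1) -> 1
  row 20 [10100]: (1 AND 0) -> 0
  row 21 [10101]: (1 AND 1) -> 1
  row 22 [10110]: (1 AND 0) -> 0
  row 23 [10111]: (1 AND 1) -> 1
  row 24 [11000]: (1 AND 0) -> 0
  row 25 [11001]: (1 AND 1) -> 1
  row 26 [11010]: (1 AND 0) -> 0
  row 27 [11011]: (1 AND 1) -> 1
  row 28 [11100]: (1 AND 0) -> 0
  row 29 [11101]: (1 AND 1) -> 1
  row 30 [11110]: (1 AND 0) -> 0
  row 31 [11111]: (1 AND 1) -> 1
Full result column, 4 rows per line (a,b,c fixed per line; d,e runs 00..11 left to right):
  rows 0-3 [a,b,c=000]: 0000  = hex 0
  rows 4-7 [a,b,c=001]: 0000  = hex 0
  rows 8-11 [a,b,c=010]: 0000  = hex 0
  rows 12-15 [a,b,c=011]: 0000  = hex 0
  rows 16-19 [a,b,c=100]: 0101  = hex 5
  rows 20-23 [a,b,c=101]: 0101  = hex 5
  rows 24-27 [a,b,c=110]: 0101  = hex 5
  rows 28-31 [a,b,c=111]: 0101  = hex 5
Output column (row 0 .. row 31) = 00000000000000000101010101010101
Output column grouped in 4s = 0000 0000 0000 0000 0101 0101 0101 0101 = 0x00005555
Convert to decimal digit by digit (value = value*16 + digit):
  0 -> 0
  0*16 + 0 = 0
  0*16 + 0 = 0
  0*16 + 0 = 0
  0*16 + 5 = 5
  5*16 + 5 = 85
  85*16 + 5 = 1365
  1365*16 + 5 = 21845
Decimal = 21845

21845


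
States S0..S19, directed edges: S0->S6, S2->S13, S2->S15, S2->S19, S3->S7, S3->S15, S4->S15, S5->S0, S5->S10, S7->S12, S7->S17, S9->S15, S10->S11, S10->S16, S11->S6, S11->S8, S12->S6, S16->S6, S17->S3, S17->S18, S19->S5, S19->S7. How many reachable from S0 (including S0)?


BFS from S0:
  layer 0: {S0}
  layer 1: {S6}
Reachable set: {S0, S6}
Count = 2

2


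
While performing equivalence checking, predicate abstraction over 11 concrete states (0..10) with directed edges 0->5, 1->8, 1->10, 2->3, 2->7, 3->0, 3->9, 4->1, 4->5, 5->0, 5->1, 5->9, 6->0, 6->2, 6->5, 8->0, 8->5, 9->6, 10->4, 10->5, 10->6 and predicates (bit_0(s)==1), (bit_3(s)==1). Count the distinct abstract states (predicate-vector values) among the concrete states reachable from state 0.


BFS from 0:
Concrete reachable: {0, 1, 2, 3, 4, 5, 6, 7, 8, 9, 10}
Abstract via predicates (bit_0(s)==1), (bit_3(s)==1):
  (0,0) <- {0, 2, 4, 6}
  (0,1) <- {8, 10}
  (1,0) <- {1, 3, 5, 7}
  (1,1) <- {9}
Distinct abstract states = 4

4


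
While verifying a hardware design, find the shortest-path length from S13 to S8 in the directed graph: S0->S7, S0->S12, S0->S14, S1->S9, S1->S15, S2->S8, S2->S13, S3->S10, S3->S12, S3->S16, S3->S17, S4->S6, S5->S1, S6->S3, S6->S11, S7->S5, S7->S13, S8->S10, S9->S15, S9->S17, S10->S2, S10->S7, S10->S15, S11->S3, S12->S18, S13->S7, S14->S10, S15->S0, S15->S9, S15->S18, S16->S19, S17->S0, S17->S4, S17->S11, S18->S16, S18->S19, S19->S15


BFS layer-by-layer from S13:
  dist 0: {S13}
  dist 1: {S7}
  dist 2: {S5}
  dist 3: {S1}
  dist 4: {S9, S15}
  dist 5: {S0, S17, S18}
  dist 6: {S4, S11, S12, S14, S16, S19}
  dist 7: {S3, S6, S10}
  dist 8: {S2}
  dist 9: {S8}
  -> S8 reached at distance 9
Shortest path length = 9

9


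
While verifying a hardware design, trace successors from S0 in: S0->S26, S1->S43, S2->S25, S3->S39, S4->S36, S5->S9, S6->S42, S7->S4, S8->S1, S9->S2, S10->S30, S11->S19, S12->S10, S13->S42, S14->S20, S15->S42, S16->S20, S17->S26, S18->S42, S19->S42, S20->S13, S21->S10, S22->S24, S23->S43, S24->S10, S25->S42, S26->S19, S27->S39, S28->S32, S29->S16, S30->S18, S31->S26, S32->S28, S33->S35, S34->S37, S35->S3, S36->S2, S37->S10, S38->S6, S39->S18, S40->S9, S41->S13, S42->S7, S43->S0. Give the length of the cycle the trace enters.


Trace from S0 until a state repeats:
  S0 -> S26 -> S19 -> S42 -> S7 -> S4 -> S36 -> S2 -> S25 -> S42
S42 first seen at step 3, revisited at step 9.
Cycle length = 9 - 3 = 6

6


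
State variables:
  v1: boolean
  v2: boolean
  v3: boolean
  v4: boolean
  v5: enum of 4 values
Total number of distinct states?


State space = product of domain sizes of all variables.
Domain sizes:
  v1 (boolean): 2
  v2 (boolean): 2
  v3 (boolean): 2
  v4 (boolean): 2
  v5 (enum of 4 values): 4
Product = 2 * 2 * 2 * 2 * 4 = 64

64


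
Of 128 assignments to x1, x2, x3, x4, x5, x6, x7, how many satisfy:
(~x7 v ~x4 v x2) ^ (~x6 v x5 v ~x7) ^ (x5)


CNF with 3 clauses over 7 vars (128 assignments).
An assignment satisfies CNF iff every clause has >=1 true literal.
Check each row (bits = x1,x2,x3,x4,x5,x6,x7; clause T/F shown):
  row 0 [0000000]: clauses=TTF -> 0
  row 1 [0000001]: clauses=TTF -> 0
  row 2 [0000010]: clauses=TTF -> 0
  row 3 [0000011]: clauses=TFF -> 0
  row 4 [0000100]: clauses=TTT -> 1
  (every remaining row is evaluated the same way; all 128 results are listed next)
Full result column, 8 rows per line (x1,x2,x3,x4 fixed per line; x5,x6,x7 runs 000..111 left to right):
  rows 0-7 [x1,x2,x3,x4=0000]: 00001111  (ones: 4)
  rows 8-15 [x1,x2,x3,x4=0001]: 00001010  (ones: 2)
  rows 16-23 [x1,x2,x3,x4=0010]: 00001111  (ones: 4)
  rows 24-31 [x1,x2,x3,x4=0011]: 00001010  (ones: 2)
  rows 32-39 [x1,x2,x3,x4=0100]: 00001111  (ones: 4)
  rows 40-47 [x1,x2,x3,x4=0101]: 00001111  (ones: 4)
  rows 48-55 [x1,x2,x3,x4=0110]: 00001111  (ones: 4)
  rows 56-63 [x1,x2,x3,x4=0111]: 00001111  (ones: 4)
  rows 64-71 [x1,x2,x3,x4=1000]: 00001111  (ones: 4)
  rows 72-79 [x1,x2,x3,x4=1001]: 00001010  (ones: 2)
  rows 80-87 [x1,x2,x3,x4=1010]: 00001111  (ones: 4)
  rows 88-95 [x1,x2,x3,x4=1011]: 00001010  (ones: 2)
  rows 96-103 [x1,x2,x3,x4=1100]: 00001111  (ones: 4)
  rows 104-111 [x1,x2,x3,x4=1101]: 00001111  (ones: 4)
  rows 112-119 [x1,x2,x3,x4=1110]: 00001111  (ones: 4)
  rows 120-127 [x1,x2,x3,x4=1111]: 00001111  (ones: 4)
Satisfying assignments = 4+2+4+2+4+4+4+4+4+2+4+2+4+4+4+4 = 56

56


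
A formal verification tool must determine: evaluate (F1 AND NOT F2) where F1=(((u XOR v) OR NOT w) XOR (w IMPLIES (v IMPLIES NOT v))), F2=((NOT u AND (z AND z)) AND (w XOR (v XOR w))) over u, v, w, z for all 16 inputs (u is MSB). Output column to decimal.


F1 = (((u XOR v) OR NOT w) XOR (w IMPLIES (v IMPLIES NOT v)))
F2 = ((NOT u AND (z AND z)) AND (w XOR (v XOR w)))
Counterexample to F1=>F2 is where F1=1 and F2=0.
Evaluate each row (bits = u,v,w,z, MSB first):
  row 0 [0000]: F1=0 F2=0 -> F1&~F2 -> 0
  row 1 [0001]: F1=0 F2=0 -> F1&~F2 -> 0
  row 2 [0010]: F1=1 F2=0 -> F1&~F2 -> 1
  row 3 [0011]: F1=1 F2=0 -> F1&~F2 -> 1
  row 4 [0100]: F1=0 F2=0 -> F1&~F2 -> 0
  row 5 [0101]: F1=0 F2=1 -> F1&~F2 -> 0
  row 6 [0110]: F1=1 F2=0 -> F1&~F2 -> 1
  row 7 [0111]: F1=1 F2=1 -> F1&~F2 -> 0
  row 8 [1000]: F1=0 F2=0 -> F1&~F2 -> 0
  row 9 [1001]: F1=0 F2=0 -> F1&~F2 -> 0
  row 10 [1010]: F1=0 F2=0 -> F1&~F2 -> 0
  row 11 [1011]: F1=0 F2=0 -> F1&~F2 -> 0
  row 12 [1100]: F1=0 F2=0 -> F1&~F2 -> 0
  row 13 [1101]: F1=0 F2=0 -> F1&~F2 -> 0
  row 14 [1110]: F1=0 F2=0 -> F1&~F2 -> 0
  row 15 [1111]: F1=0 F2=0 -> F1&~F2 -> 0
Full result column, 4 rows per line (u,v fixed per line; w,z runs 00..11 left to right):
  rows 0-3 [u,v=00]: 0011  = hex 3
  rows 4-7 [u,v=01]: 0010  = hex 2
  rows 8-11 [u,v=10]: 0000  = hex 0
  rows 12-15 [u,v=11]: 0000  = hex 0
Counterexample vector (row 0 .. row 15) = 0011001000000000
Output column grouped in 4s = 0011 0010 0000 0000 = 0x3200
Convert to decimal digit by digit (value = value*16 + digit):
  3 -> 3
  3*16 + 2 = 50
  50*16 + 0 = 800
  800*16 + 0 = 12800
Decimal = 12800

12800


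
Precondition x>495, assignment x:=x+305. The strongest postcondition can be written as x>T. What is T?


Formula: sp(P, x:=E) = exists old_x. (x = E[old_x/x]) AND P[old_x/x] (old_x is the value of x before the assignment; eliminate old_x by solving x = E[old_x/x] for old_x)
Step 1: Precondition P: x>495, i.e. old_x > 495
Step 2: Assignment gives x = old_x + 305, so old_x = x - 305
Step 3: Substitute into P: x - 305 > 495
Step 4: Simplify: x > 495+305 = 800

800


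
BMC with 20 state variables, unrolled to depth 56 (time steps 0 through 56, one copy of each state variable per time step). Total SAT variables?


BMC unrolls to depth k, creating one copy of each state var for steps 0..k.
Step count = 56 + 1 = 57 (steps 0 through 56)
Vars per step = 20
Total = 20 * 57 = 1140

1140


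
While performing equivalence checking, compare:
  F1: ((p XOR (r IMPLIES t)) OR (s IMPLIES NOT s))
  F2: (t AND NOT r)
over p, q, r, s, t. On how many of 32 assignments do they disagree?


F1 = ((p XOR (r IMPLIES t)) OR (s IMPLIES NOT s))
F2 = (t AND NOT r)
Evaluate both on each of 32 rows (bits = p,q,r,s,t):
  row 0 [00000]: F1=1 F2=0 (differ) -> 1
  row 1 [00001]: F1=1 F2=1 -> 0
  row 2 [00010]: F1=1 F2=0 (differ) -> 1
  row 3 [00011]: F1=1 F2=1 -> 0
  row 4 [00100]: F1=1 F2=0 (differ) -> 1
  row 5 [00101]: F1=1 F2=0 (differ) -> 1
  row 6 [00110]: F1=0 F2=0 -> 0
  row 7 [00111]: F1=1 F2=0 (differ) -> 1
  row 8 [01000]: F1=1 F2=0 (differ) -> 1
  row 9 [01001]: F1=1 F2=1 -> 0
  row 10 [01010]: F1=1 F2=0 (differ) -> 1
  row 11 [01011]: F1=1 F2=1 -> 0
  row 12 [01100]: F1=1 F2=0 (differ) -> 1
  row 13 [01101]: F1=1 F2=0 (differ) -> 1
  row 14 [01110]: F1=0 F2=0 -> 0
  row 15 [01111]: F1=1 F2=0 (differ) -> 1
  row 16 [10000]: F1=1 F2=0 (differ) -> 1
  row 17 [10001]: F1=1 F2=1 -> 0
  row 18 [10010]: F1=0 F2=0 -> 0
  row 19 [10011]: F1=0 F2=1 (differ) -> 1
  row 20 [10100]: F1=1 F2=0 (differ) -> 1
  row 21 [10101]: F1=1 F2=0 (differ) -> 1
  row 22 [10110]: F1=1 F2=0 (differ) -> 1
  row 23 [10111]: F1=0 F2=0 -> 0
  row 24 [11000]: F1=1 F2=0 (differ) -> 1
  row 25 [11001]: F1=1 F2=1 -> 0
  row 26 [11010]: F1=0 F2=0 -> 0
  row 27 [11011]: F1=0 F2=1 (differ) -> 1
  row 28 [11100]: F1=1 F2=0 (differ) -> 1
  row 29 [11101]: F1=1 F2=0 (differ) -> 1
  row 30 [11110]: F1=1 F2=0 (differ) -> 1
  row 31 [11111]: F1=0 F2=0 -> 0
Full result column, 8 rows per line (p,q fixed per line; r,s,t runs 000..111 left to right):
  rows 0-7 [p,q=00]: 10101101  (ones: 5)
  rows 8-15 [p,q=01]: 10101101  (ones: 5)
  rows 16-23 [p,q=10]: 10011110  (ones: 5)
  rows 24-31 [p,q=11]: 10011110  (ones: 5)
Disagreements = 5+5+5+5 = 20

20


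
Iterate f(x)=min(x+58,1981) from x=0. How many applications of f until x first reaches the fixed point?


Step 1: x=0, cap=1981, increment=58
Step 2: x grows by 58 each step until capped at 1981; fixed point is x=1981
Step 3: iterations = ceil(1981/58) = 35

35


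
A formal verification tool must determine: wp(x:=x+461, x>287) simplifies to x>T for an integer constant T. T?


Formula: wp(x:=E, P) = P[E/x] (substitute E for x in postcondition)
Step 1: Postcondition: x>287
Step 2: Substitute x+461 for x: x+461>287
Step 3: Solve for x: x > 287-461 = -174

-174


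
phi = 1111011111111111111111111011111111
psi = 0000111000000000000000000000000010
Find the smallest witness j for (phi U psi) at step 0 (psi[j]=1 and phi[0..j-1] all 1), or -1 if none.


(phi U psi) at 0: need smallest j with psi[j]=1 and phi[i]=1 for all i in [0,j).
Scan from step 0:
  step 0: phi=1, psi=0 -> continue
  step 1: phi=1, psi=0 -> continue
  step 2: phi=1, psi=0 -> continue
  step 3: phi=1, psi=0 -> continue
  step 4: psi=1 and phi held for [0,4) -> witness found
Witness step = 4

4


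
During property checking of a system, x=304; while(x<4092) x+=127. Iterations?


Step 1: x goes from 304 toward 4092 by 127; the body runs while x<4092, so iterations = ceil((bound-start)/step)
Step 2: Distance=3788
Step 3: ceil(3788/127)=30

30


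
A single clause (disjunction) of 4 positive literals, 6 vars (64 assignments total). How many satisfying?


Step 1: Total=2^6=64
Step 2: Unsat when all 4 false: 2^2=4
Step 3: Sat=64-4=60

60


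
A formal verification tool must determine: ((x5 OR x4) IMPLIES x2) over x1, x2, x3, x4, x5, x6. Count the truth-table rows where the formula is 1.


Formula: ((x5 OR x4) IMPLIES x2) over 6 vars (64 rows)
Evaluate each row (x1, x2, x3, x4, x5, x6 as bits, MSB first):
  row 0 [000000]: ((0 OR 0) IMPLIES 0) -> 1
  row 1 [000001]: ((0 OR 0) IMPLIES 0) -> 1
  row 2 [000010]: ((1 OR 0) IMPLIES 0) -> 0
  row 3 [000011]: ((1 OR 0) IMPLIES 0) -> 0
  row 4 [000100]: ((0 OR 1) IMPLIES 0) -> 0
  (every remaining row is evaluated the same way; all 64 results are listed next)
Full result column, 8 rows per line (x1,x2,x3 fixed per line; x4,x5,x6 runs 000..111 left to right):
  rows 0-7 [x1,x2,x3=000]: 11000000  (ones: 2)
  rows 8-15 [x1,x2,x3=001]: 11000000  (ones: 2)
  rows 16-23 [x1,x2,x3=010]: 11111111  (ones: 8)
  rows 24-31 [x1,x2,x3=011]: 11111111  (ones: 8)
  rows 32-39 [x1,x2,x3=100]: 11000000  (ones: 2)
  rows 40-47 [x1,x2,x3=101]: 11000000  (ones: 2)
  rows 48-55 [x1,x2,x3=110]: 11111111  (ones: 8)
  rows 56-63 [x1,x2,x3=111]: 11111111  (ones: 8)
Count of 1-rows = 2+2+8+8+2+2+8+8 = 40

40


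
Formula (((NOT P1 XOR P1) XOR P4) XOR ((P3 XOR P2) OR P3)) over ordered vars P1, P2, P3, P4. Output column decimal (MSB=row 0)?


Formula: (((NOT P1 XOR P1) XOR P4) XOR ((P3 XOR P2) OR P3)) over P1, P2, P3, P4 (16 rows)
Evaluate each row (bits = P1,P2,P3,P4, MSB first):
  row 0 [0000]: (((NOT 0 XOR 0) XOR 0) XOR ((0 XOR 0) OR 0)) -> 1
  row 1 [0001]: (((NOT 0 XOR 0) XOR 1) XOR ((0 XOR 0) OR 0)) -> 0
  row 2 [0010]: (((NOT 0 XOR 0) XOR 0) XOR ((1 XOR 0) OR 1)) -> 0
  row 3 [0011]: (((NOT 0 XOR 0) XOR 1) XOR ((1 XOR 0) OR 1)) -> 1
  row 4 [0100]: (((NOT 0 XOR 0) XOR 0) XOR ((0 XOR 1) OR 0)) -> 0
  row 5 [0101]: (((NOT 0 XOR 0) XOR 1) XOR ((0 XOR 1) OR 0)) -> 1
  row 6 [0110]: (((NOT 0 XOR 0) XOR 0) XOR ((1 XOR 1) OR 1)) -> 0
  row 7 [0111]: (((NOT 0 XOR 0) XOR 1) XOR ((1 XOR 1) OR 1)) -> 1
  row 8 [1000]: (((NOT 1 XOR 1) XOR 0) XOR ((0 XOR 0) OR 0)) -> 1
  row 9 [1001]: (((NOT 1 XOR 1) XOR 1) XOR ((0 XOR 0) OR 0)) -> 0
  row 10 [1010]: (((NOT 1 XOR 1) XOR 0) XOR ((1 XOR 0) OR 1)) -> 0
  row 11 [1011]: (((NOT 1 XOR 1) XOR 1) XOR ((1 XOR 0) OR 1)) -> 1
  row 12 [1100]: (((NOT 1 XOR 1) XOR 0) XOR ((0 XOR 1) OR 0)) -> 0
  row 13 [1101]: (((NOT 1 XOR 1) XOR 1) XOR ((0 XOR 1) OR 0)) -> 1
  row 14 [1110]: (((NOT 1 XOR 1) XOR 0) XOR ((1 XOR 1) OR 1)) -> 0
  row 15 [1111]: (((NOT 1 XOR 1) XOR 1) XOR ((1 XOR 1) OR 1)) -> 1
Full result column, 4 rows per line (P1,P2 fixed per line; P3,P4 runs 00..11 left to right):
  rows 0-3 [P1,P2=00]: 1001  = hex 9
  rows 4-7 [P1,P2=01]: 0101  = hex 5
  rows 8-11 [P1,P2=10]: 1001  = hex 9
  rows 12-15 [P1,P2=11]: 0101  = hex 5
Output column (row 0 .. row 15) = 1001010110010101
Output column grouped in 4s = 1001 0101 1001 0101 = 0x9595
Convert to decimal digit by digit (value = value*16 + digit):
  9 -> 9
  9*16 + 5 = 149
  149*16 + 9 = 2393
  2393*16 + 5 = 38293
Decimal = 38293

38293


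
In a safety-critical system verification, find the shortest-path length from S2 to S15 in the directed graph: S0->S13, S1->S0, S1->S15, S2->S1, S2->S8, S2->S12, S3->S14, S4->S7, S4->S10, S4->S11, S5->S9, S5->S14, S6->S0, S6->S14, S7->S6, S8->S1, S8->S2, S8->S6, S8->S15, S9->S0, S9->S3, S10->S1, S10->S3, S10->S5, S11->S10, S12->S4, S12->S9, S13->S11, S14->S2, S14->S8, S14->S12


BFS layer-by-layer from S2:
  dist 0: {S2}
  dist 1: {S1, S8, S12}
  dist 2: {S0, S4, S6, S9, S15}
  -> S15 reached at distance 2
Shortest path length = 2

2


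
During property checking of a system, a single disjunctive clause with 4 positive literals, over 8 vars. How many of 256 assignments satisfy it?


Step 1: Total=2^8=256
Step 2: Unsat when all 4 false: 2^4=16
Step 3: Sat=256-16=240

240


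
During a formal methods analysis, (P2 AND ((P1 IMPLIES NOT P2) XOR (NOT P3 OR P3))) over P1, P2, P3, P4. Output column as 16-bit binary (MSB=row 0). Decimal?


Formula: (P2 AND ((P1 IMPLIES NOT P2) XOR (NOT P3 OR P3))) over P1, P2, P3, P4 (16 rows)
Evaluate each row (bits = P1,P2,P3,P4, MSB first):
  row 0 [0000]: (0 AND ((0 IMPLIES NOT 0) XOR (NOT 0 OR 0))) -> 0
  row 1 [0001]: (0 AND ((0 IMPLIES NOT 0) XOR (NOT 0 OR 0))) -> 0
  row 2 [0010]: (0 AND ((0 IMPLIES NOT 0) XOR (NOT 1 OR 1))) -> 0
  row 3 [0011]: (0 AND ((0 IMPLIES NOT 0) XOR (NOT 1 OR 1))) -> 0
  row 4 [0100]: (1 AND ((0 IMPLIES NOT 1) XOR (NOT 0 OR 0))) -> 0
  row 5 [0101]: (1 AND ((0 IMPLIES NOT 1) XOR (NOT 0 OR 0))) -> 0
  row 6 [0110]: (1 AND ((0 IMPLIES NOT 1) XOR (NOT 1 OR 1))) -> 0
  row 7 [0111]: (1 AND ((0 IMPLIES NOT 1) XOR (NOT 1 OR 1))) -> 0
  row 8 [1000]: (0 AND ((1 IMPLIES NOT 0) XOR (NOT 0 OR 0))) -> 0
  row 9 [1001]: (0 AND ((1 IMPLIES NOT 0) XOR (NOT 0 OR 0))) -> 0
  row 10 [1010]: (0 AND ((1 IMPLIES NOT 0) XOR (NOT 1 OR 1))) -> 0
  row 11 [1011]: (0 AND ((1 IMPLIES NOT 0) XOR (NOT 1 OR 1))) -> 0
  row 12 [1100]: (1 AND ((1 IMPLIES NOT 1) XOR (NOT 0 OR 0))) -> 1
  row 13 [1101]: (1 AND ((1 IMPLIES NOT 1) XOR (NOT 0 OR 0))) -> 1
  row 14 [1110]: (1 AND ((1 IMPLIES NOT 1) XOR (NOT 1 OR 1))) -> 1
  row 15 [1111]: (1 AND ((1 IMPLIES NOT 1) XOR (NOT 1 OR 1))) -> 1
Full result column, 4 rows per line (P1,P2 fixed per line; P3,P4 runs 00..11 left to right):
  rows 0-3 [P1,P2=00]: 0000  = hex 0
  rows 4-7 [P1,P2=01]: 0000  = hex 0
  rows 8-11 [P1,P2=10]: 0000  = hex 0
  rows 12-15 [P1,P2=11]: 1111  = hex F
Output column (row 0 .. row 15) = 0000000000001111
Output column grouped in 4s = 0000 0000 0000 1111 = 0x000F
Convert to decimal digit by digit (value = value*16 + digit):
  0 -> 0
  0*16 + 0 = 0
  0*16 + 0 = 0
  0*16 + 15 (F) = 15
Decimal = 15

15


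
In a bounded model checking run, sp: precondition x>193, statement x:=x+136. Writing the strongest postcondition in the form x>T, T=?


Formula: sp(P, x:=E) = exists old_x. (x = E[old_x/x]) AND P[old_x/x] (old_x is the value of x before the assignment; eliminate old_x by solving x = E[old_x/x] for old_x)
Step 1: Precondition P: x>193, i.e. old_x > 193
Step 2: Assignment gives x = old_x + 136, so old_x = x - 136
Step 3: Substitute into P: x - 136 > 193
Step 4: Simplify: x > 193+136 = 329

329


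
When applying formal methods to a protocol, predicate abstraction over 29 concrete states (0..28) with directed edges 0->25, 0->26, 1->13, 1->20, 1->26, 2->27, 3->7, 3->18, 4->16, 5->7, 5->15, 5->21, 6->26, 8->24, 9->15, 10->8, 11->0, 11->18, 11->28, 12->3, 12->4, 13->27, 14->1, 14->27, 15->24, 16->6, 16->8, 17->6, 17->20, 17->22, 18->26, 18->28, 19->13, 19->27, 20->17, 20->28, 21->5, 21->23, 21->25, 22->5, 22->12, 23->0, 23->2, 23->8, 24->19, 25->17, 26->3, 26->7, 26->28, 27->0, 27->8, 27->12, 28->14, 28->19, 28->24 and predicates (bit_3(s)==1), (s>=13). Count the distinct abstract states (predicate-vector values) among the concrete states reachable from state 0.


BFS from 0:
Concrete reachable: {0, 1, 2, 3, 4, 5, 6, 7, 8, 12, 13, 14, 15, 16, 17, 18, 19, 20, 21, 22, 23, 24, 25, 26, 27, 28}
Abstract via predicates (bit_3(s)==1), (s>=13):
  (0,0) <- {0, 1, 2, 3, 4, 5, 6, 7}
  (0,1) <- {16, 17, 18, 19, 20, 21, 22, 23}
  (1,0) <- {8, 12}
  (1,1) <- {13, 14, 15, 24, 25, 26, 27, 28}
Distinct abstract states = 4

4


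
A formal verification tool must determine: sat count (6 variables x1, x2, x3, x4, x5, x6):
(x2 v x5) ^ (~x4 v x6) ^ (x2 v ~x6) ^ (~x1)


CNF with 4 clauses over 6 vars (64 assignments).
An assignment satisfies CNF iff every clause has >=1 true literal.
Check each row (bits = x1,x2,x3,x4,x5,x6; clause T/F shown):
  row 0 [000000]: clauses=FTTT -> 0
  row 1 [000001]: clauses=FTFT -> 0
  row 2 [000010]: clauses=TTTT -> 1
  row 3 [000011]: clauses=TTFT -> 0
  row 4 [000100]: clauses=FFTT -> 0
  (every remaining row is evaluated the same way; all 64 results are listed next)
Full result column, 8 rows per line (x1,x2,x3 fixed per line; x4,x5,x6 runs 000..111 left to right):
  rows 0-7 [x1,x2,x3=000]: 00100000  (ones: 1)
  rows 8-15 [x1,x2,x3=001]: 00100000  (ones: 1)
  rows 16-23 [x1,x2,x3=010]: 11110101  (ones: 6)
  rows 24-31 [x1,x2,x3=011]: 11110101  (ones: 6)
  rows 32-39 [x1,x2,x3=100]: 00000000  (ones: 0)
  rows 40-47 [x1,x2,x3=101]: 00000000  (ones: 0)
  rows 48-55 [x1,x2,x3=110]: 00000000  (ones: 0)
  rows 56-63 [x1,x2,x3=111]: 00000000  (ones: 0)
Satisfying assignments = 1+1+6+6+0+0+0+0 = 14

14


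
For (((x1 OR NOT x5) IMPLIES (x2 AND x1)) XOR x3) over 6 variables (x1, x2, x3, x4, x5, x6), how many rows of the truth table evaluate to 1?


Formula: (((x1 OR NOT x5) IMPLIES (x2 AND x1)) XOR x3) over 6 vars (64 rows)
Evaluate each row (x1, x2, x3, x4, x5, x6 as bits, MSB first):
  row 0 [000000]: (((0 OR NOT 0) IMPLIES (0 AND 0)) XOR 0) -> 0
  row 1 [000001]: (((0 OR NOT 0) IMPLIES (0 AND 0)) XOR 0) -> 0
  row 2 [000010]: (((0 OR NOT 1) IMPLIES (0 AND 0)) XOR 0) -> 1
  row 3 [000011]: (((0 OR NOT 1) IMPLIES (0 AND 0)) XOR 0) -> 1
  row 4 [000100]: (((0 OR NOT 0) IMPLIES (0 AND 0)) XOR 0) -> 0
  (every remaining row is evaluated the same way; all 64 results are listed next)
Full result column, 8 rows per line (x1,x2,x3 fixed per line; x4,x5,x6 runs 000..111 left to right):
  rows 0-7 [x1,x2,x3=000]: 00110011  (ones: 4)
  rows 8-15 [x1,x2,x3=001]: 11001100  (ones: 4)
  rows 16-23 [x1,x2,x3=010]: 00110011  (ones: 4)
  rows 24-31 [x1,x2,x3=011]: 11001100  (ones: 4)
  rows 32-39 [x1,x2,x3=100]: 00000000  (ones: 0)
  rows 40-47 [x1,x2,x3=101]: 11111111  (ones: 8)
  rows 48-55 [x1,x2,x3=110]: 11111111  (ones: 8)
  rows 56-63 [x1,x2,x3=111]: 00000000  (ones: 0)
Count of 1-rows = 4+4+4+4+0+8+8+0 = 32

32


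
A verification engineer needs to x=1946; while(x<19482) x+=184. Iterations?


Step 1: x goes from 1946 toward 19482 by 184; the body runs while x<19482, so iterations = ceil((bound-start)/step)
Step 2: Distance=17536
Step 3: ceil(17536/184)=96

96


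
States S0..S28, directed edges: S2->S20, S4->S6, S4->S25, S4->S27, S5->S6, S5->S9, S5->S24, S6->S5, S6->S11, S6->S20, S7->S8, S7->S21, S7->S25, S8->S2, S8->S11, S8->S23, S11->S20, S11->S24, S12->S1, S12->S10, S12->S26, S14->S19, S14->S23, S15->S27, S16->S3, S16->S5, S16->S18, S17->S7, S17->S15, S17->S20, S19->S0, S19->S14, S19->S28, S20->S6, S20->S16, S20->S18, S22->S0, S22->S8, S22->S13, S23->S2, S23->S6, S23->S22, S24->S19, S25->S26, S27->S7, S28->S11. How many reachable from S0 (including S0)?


BFS from S0:
  layer 0: {S0}
Reachable set: {S0}
Count = 1

1


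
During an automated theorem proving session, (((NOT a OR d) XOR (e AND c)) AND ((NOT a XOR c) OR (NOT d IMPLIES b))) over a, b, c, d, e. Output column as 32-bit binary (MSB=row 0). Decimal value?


Formula: (((NOT a OR d) XOR (e AND c)) AND ((NOT a XOR c) OR (NOT d IMPLIES b))) over a, b, c, d, e (32 rows)
Evaluate each row (bits = a,b,c,d,e, MSB first):
  row 0 [00000]: (((NOT 0 OR 0) XOR (0 AND 0)) AND ((NOT 0 XOR 0) OR (NOT 0 IMPLIES 0))) -> 1
  row 1 [00001]: (((NOT 0 OR 0) XOR (1 AND 0)) AND ((NOT 0 XOR 0) OR (NOT 0 IMPLIES 0))) -> 1
  row 2 [00010]: (((NOT 0 OR 1) XOR (0 AND 0)) AND ((NOT 0 XOR 0) OR (NOT 1 IMPLIES 0))) -> 1
  row 3 [00011]: (((NOT 0 OR 1) XOR (1 AND 0)) AND ((NOT 0 XOR 0) OR (NOT 1 IMPLIES 0))) -> 1
  row 4 [00100]: (((NOT 0 OR 0) XOR (0 AND 1)) AND ((NOT 0 XOR 1) OR (NOT 0 IMPLIES 0))) -> 0
  row 5 [00101]: (((NOT 0 OR 0) XOR (1 AND 1)) AND ((NOT 0 XOR 1) OR (NOT 0 IMPLIES 0))) -> 0
  row 6 [00110]: (((NOT 0 OR 1) XOR (0 AND 1)) AND ((NOT 0 XOR 1) OR (NOT 1 IMPLIES 0))) -> 1
  row 7 [00111]: (((NOT 0 OR 1) XOR (1 AND 1)) AND ((NOT 0 XOR 1) OR (NOT 1 IMPLIES 0))) -> 0
  row 8 [01000]: (((NOT 0 OR 0) XOR (0 AND 0)) AND ((NOT 0 XOR 0) OR (NOT 0 IMPLIES 1))) -> 1
  row 9 [01001]: (((NOT 0 OR 0) XOR (1 AND 0)) AND ((NOT 0 XOR 0) OR (NOT 0 IMPLIES 1))) -> 1
  row 10 [01010]: (((NOT 0 OR 1) XOR (0 AND 0)) AND ((NOT 0 XOR 0) OR (NOT 1 IMPLIES 1))) -> 1
  row 11 [01011]: (((NOT 0 OR 1) XOR (1 AND 0)) AND ((NOT 0 XOR 0) OR (NOT 1 IMPLIES 1))) -> 1
  row 12 [01100]: (((NOT 0 OR 0) XOR (0 AND 1)) AND ((NOT 0 XOR 1) OR (NOT 0 IMPLIES 1))) -> 1
  row 13 [01101]: (((NOT 0 OR 0) XOR (1 AND 1)) AND ((NOT 0 XOR 1) OR (NOT 0 IMPLIES 1))) -> 0
  row 14 [01110]: (((NOT 0 OR 1) XOR (0 AND 1)) AND ((NOT 0 XOR 1) OR (NOT 1 IMPLIES 1))) -> 1
  row 15 [01111]: (((NOT 0 OR 1) XOR (1 AND 1)) AND ((NOT 0 XOR 1) OR (NOT 1 IMPLIES 1))) -> 0
  row 16 [10000]: (((NOT 1 OR 0) XOR (0 AND 0)) AND ((NOT 1 XOR 0) OR (NOT 0 IMPLIES 0))) -> 0
  row 17 [10001]: (((NOT 1 OR 0) XOR (1 AND 0)) AND ((NOT 1 XOR 0) OR (NOT 0 IMPLIES 0))) -> 0
  row 18 [10010]: (((NOT 1 OR 1) XOR (0 AND 0)) AND ((NOT 1 XOR 0) OR (NOT 1 IMPLIES 0))) -> 1
  row 19 [10011]: (((NOT 1 OR 1) XOR (1 AND 0)) AND ((NOT 1 XOR 0) OR (NOT 1 IMPLIES 0))) -> 1
  row 20 [10100]: (((NOT 1 OR 0) XOR (0 AND 1)) AND ((NOT 1 XOR 1) OR (NOT 0 IMPLIES 0))) -> 0
  row 21 [10101]: (((NOT 1 OR 0) XOR (1 AND 1)) AND ((NOT 1 XOR 1) OR (NOT 0 IMPLIES 0))) -> 1
  row 22 [10110]: (((NOT 1 OR 1) XOR (0 AND 1)) AND ((NOT 1 XOR 1) OR (NOT 1 IMPLIES 0))) -> 1
  row 23 [10111]: (((NOT 1 OR 1) XOR (1 AND 1)) AND ((NOT 1 XOR 1) OR (NOT 1 IMPLIES 0))) -> 0
  row 24 [11000]: (((NOT 1 OR 0) XOR (0 AND 0)) AND ((NOT 1 XOR 0) OR (NOT 0 IMPLIES 1))) -> 0
  row 25 [11001]: (((NOT 1 OR 0) XOR (1 AND 0)) AND ((NOT 1 XOR 0) OR (NOT 0 IMPLIES 1))) -> 0
  row 26 [11010]: (((NOT 1 OR 1) XOR (0 AND 0)) AND ((NOT 1 XOR 0) OR (NOT 1 IMPLIES 1))) -> 1
  row 27 [11011]: (((NOT 1 OR 1) XOR (1 AND 0)) AND ((NOT 1 XOR 0) OR (NOT 1 IMPLIES 1))) -> 1
  row 28 [11100]: (((NOT 1 OR 0) XOR (0 AND 1)) AND ((NOT 1 XOR 1) OR (NOT 0 IMPLIES 1))) -> 0
  row 29 [11101]: (((NOT 1 OR 0) XOR (1 AND 1)) AND ((NOT 1 XOR 1) OR (NOT 0 IMPLIES 1))) -> 1
  row 30 [11110]: (((NOT 1 OR 1) XOR (0 AND 1)) AND ((NOT 1 XOR 1) OR (NOT 1 IMPLIES 1))) -> 1
  row 31 [11111]: (((NOT 1 OR 1) XOR (1 AND 1)) AND ((NOT 1 XOR 1) OR (NOT 1 IMPLIES 1))) -> 0
Full result column, 4 rows per line (a,b,c fixed per line; d,e runs 00..11 left to right):
  rows 0-3 [a,b,c=000]: 1111  = hex F
  rows 4-7 [a,b,c=001]: 0010  = hex 2
  rows 8-11 [a,b,c=010]: 1111  = hex F
  rows 12-15 [a,b,c=011]: 1010  = hex A
  rows 16-19 [a,b,c=100]: 0011  = hex 3
  rows 20-23 [a,b,c=101]: 0110  = hex 6
  rows 24-27 [a,b,c=110]: 0011  = hex 3
  rows 28-31 [a,b,c=111]: 0110  = hex 6
Output column (row 0 .. row 31) = 11110010111110100011011000110110
Output column grouped in 4s = 1111 0010 1111 1010 0011 0110 0011 0110 = 0xF2FA3636
Convert to decimal digit by digit (value = value*16 + digit):
  F -> 15
  15*16 + 2 = 242
  242*16 + 15 (F) = 3887
  3887*16 + 10 (A) = 62202
  62202*16 + 3 = 995235
  995235*16 + 6 = 15923766
  15923766*16 + 3 = 254780259
  254780259*16 + 6 = 4076484150
Decimal = 4076484150

4076484150


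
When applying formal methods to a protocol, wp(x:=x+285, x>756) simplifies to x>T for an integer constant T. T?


Formula: wp(x:=E, P) = P[E/x] (substitute E for x in postcondition)
Step 1: Postcondition: x>756
Step 2: Substitute x+285 for x: x+285>756
Step 3: Solve for x: x > 756-285 = 471

471


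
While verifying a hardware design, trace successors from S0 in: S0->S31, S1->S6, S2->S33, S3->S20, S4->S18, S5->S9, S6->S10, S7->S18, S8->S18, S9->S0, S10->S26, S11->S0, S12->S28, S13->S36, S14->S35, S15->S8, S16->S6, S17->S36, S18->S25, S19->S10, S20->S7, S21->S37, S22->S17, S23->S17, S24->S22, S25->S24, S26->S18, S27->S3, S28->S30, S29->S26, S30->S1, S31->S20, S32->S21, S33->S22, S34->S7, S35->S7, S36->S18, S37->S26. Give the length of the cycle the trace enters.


Trace from S0 until a state repeats:
  S0 -> S31 -> S20 -> S7 -> S18 -> S25 -> S24 -> S22 -> S17 -> S36 -> S18
S18 first seen at step 4, revisited at step 10.
Cycle length = 10 - 4 = 6

6


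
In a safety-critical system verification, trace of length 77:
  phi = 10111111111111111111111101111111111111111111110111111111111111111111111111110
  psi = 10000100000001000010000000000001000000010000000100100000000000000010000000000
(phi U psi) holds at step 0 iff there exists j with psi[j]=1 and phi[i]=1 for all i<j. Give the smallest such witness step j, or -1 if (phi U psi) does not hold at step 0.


(phi U psi) at 0: need smallest j with psi[j]=1 and phi[i]=1 for all i in [0,j).
Scan from step 0:
  step 0: psi=1 and phi held for [0,0) -> witness found
Witness step = 0

0


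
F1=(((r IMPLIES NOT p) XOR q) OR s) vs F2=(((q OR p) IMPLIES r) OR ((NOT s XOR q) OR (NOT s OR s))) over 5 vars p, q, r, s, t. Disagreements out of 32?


F1 = (((r IMPLIES NOT p) XOR q) OR s)
F2 = (((q OR p) IMPLIES r) OR ((NOT s XOR q) OR (NOT s OR s)))
Evaluate both on each of 32 rows (bits = p,q,r,s,t):
  row 0 [00000]: F1=1 F2=1 -> 0
  row 1 [00001]: F1=1 F2=1 -> 0
  row 2 [00010]: F1=1 F2=1 -> 0
  row 3 [00011]: F1=1 F2=1 -> 0
  row 4 [00100]: F1=1 F2=1 -> 0
  row 5 [00101]: F1=1 F2=1 -> 0
  row 6 [00110]: F1=1 F2=1 -> 0
  row 7 [00111]: F1=1 F2=1 -> 0
  row 8 [01000]: F1=0 F2=1 (differ) -> 1
  row 9 [01001]: F1=0 F2=1 (differ) -> 1
  row 10 [01010]: F1=1 F2=1 -> 0
  row 11 [01011]: F1=1 F2=1 -> 0
  row 12 [01100]: F1=0 F2=1 (differ) -> 1
  row 13 [01101]: F1=0 F2=1 (differ) -> 1
  row 14 [01110]: F1=1 F2=1 -> 0
  row 15 [01111]: F1=1 F2=1 -> 0
  row 16 [10000]: F1=1 F2=1 -> 0
  row 17 [10001]: F1=1 F2=1 -> 0
  row 18 [10010]: F1=1 F2=1 -> 0
  row 19 [10011]: F1=1 F2=1 -> 0
  row 20 [10100]: F1=0 F2=1 (differ) -> 1
  row 21 [10101]: F1=0 F2=1 (differ) -> 1
  row 22 [10110]: F1=1 F2=1 -> 0
  row 23 [10111]: F1=1 F2=1 -> 0
  row 24 [11000]: F1=0 F2=1 (differ) -> 1
  row 25 [11001]: F1=0 F2=1 (differ) -> 1
  row 26 [11010]: F1=1 F2=1 -> 0
  row 27 [11011]: F1=1 F2=1 -> 0
  row 28 [11100]: F1=1 F2=1 -> 0
  row 29 [11101]: F1=1 F2=1 -> 0
  row 30 [11110]: F1=1 F2=1 -> 0
  row 31 [11111]: F1=1 F2=1 -> 0
Full result column, 8 rows per line (p,q fixed per line; r,s,t runs 000..111 left to right):
  rows 0-7 [p,q=00]: 00000000  (ones: 0)
  rows 8-15 [p,q=01]: 11001100  (ones: 4)
  rows 16-23 [p,q=10]: 00001100  (ones: 2)
  rows 24-31 [p,q=11]: 11000000  (ones: 2)
Disagreements = 0+4+2+2 = 8

8


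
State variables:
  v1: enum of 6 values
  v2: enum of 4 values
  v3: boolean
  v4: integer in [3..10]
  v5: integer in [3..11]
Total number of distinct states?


State space = product of domain sizes of all variables.
Domain sizes:
  v1 (enum of 6 values): 6
  v2 (enum of 4 values): 4
  v3 (boolean): 2
  v4 (integer in [3..10]): 8
  v5 (integer in [3..11]): 9
Product = 6 * 4 * 2 * 8 * 9 = 3456

3456


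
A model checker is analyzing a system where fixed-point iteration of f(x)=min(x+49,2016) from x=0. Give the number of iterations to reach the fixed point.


Step 1: x=0, cap=2016, increment=49
Step 2: x grows by 49 each step until capped at 2016; fixed point is x=2016
Step 3: iterations = ceil(2016/49) = 42

42


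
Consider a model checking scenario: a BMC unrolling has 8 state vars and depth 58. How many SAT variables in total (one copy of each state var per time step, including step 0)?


BMC unrolls to depth k, creating one copy of each state var for steps 0..k.
Step count = 58 + 1 = 59 (steps 0 through 58)
Vars per step = 8
Total = 8 * 59 = 472

472


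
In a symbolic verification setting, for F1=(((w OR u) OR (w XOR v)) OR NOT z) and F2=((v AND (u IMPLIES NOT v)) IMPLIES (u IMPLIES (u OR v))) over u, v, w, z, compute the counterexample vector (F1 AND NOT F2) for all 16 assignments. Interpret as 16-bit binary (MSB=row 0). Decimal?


F1 = (((w OR u) OR (w XOR v)) OR NOT z)
F2 = ((v AND (u IMPLIES NOT v)) IMPLIES (u IMPLIES (u OR v)))
Counterexample to F1=>F2 is where F1=1 and F2=0.
Evaluate each row (bits = u,v,w,z, MSB first):
  row 0 [0000]: F1=1 F2=1 -> F1&~F2 -> 0
  row 1 [0001]: F1=0 F2=1 -> F1&~F2 -> 0
  row 2 [0010]: F1=1 F2=1 -> F1&~F2 -> 0
  row 3 [0011]: F1=1 F2=1 -> F1&~F2 -> 0
  row 4 [0100]: F1=1 F2=1 -> F1&~F2 -> 0
  row 5 [0101]: F1=1 F2=1 -> F1&~F2 -> 0
  row 6 [0110]: F1=1 F2=1 -> F1&~F2 -> 0
  row 7 [0111]: F1=1 F2=1 -> F1&~F2 -> 0
  row 8 [1000]: F1=1 F2=1 -> F1&~F2 -> 0
  row 9 [1001]: F1=1 F2=1 -> F1&~F2 -> 0
  row 10 [1010]: F1=1 F2=1 -> F1&~F2 -> 0
  row 11 [1011]: F1=1 F2=1 -> F1&~F2 -> 0
  row 12 [1100]: F1=1 F2=1 -> F1&~F2 -> 0
  row 13 [1101]: F1=1 F2=1 -> F1&~F2 -> 0
  row 14 [1110]: F1=1 F2=1 -> F1&~F2 -> 0
  row 15 [1111]: F1=1 F2=1 -> F1&~F2 -> 0
Full result column, 4 rows per line (u,v fixed per line; w,z runs 00..11 left to right):
  rows 0-3 [u,v=00]: 0000  = hex 0
  rows 4-7 [u,v=01]: 0000  = hex 0
  rows 8-11 [u,v=10]: 0000  = hex 0
  rows 12-15 [u,v=11]: 0000  = hex 0
Counterexample vector (row 0 .. row 15) = 0000000000000000
Output column grouped in 4s = 0000 0000 0000 0000 = 0x0000
Convert to decimal digit by digit (value = value*16 + digit):
  0 -> 0
  0*16 + 0 = 0
  0*16 + 0 = 0
  0*16 + 0 = 0
Decimal = 0

0


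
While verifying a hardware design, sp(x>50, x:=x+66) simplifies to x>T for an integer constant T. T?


Formula: sp(P, x:=E) = exists old_x. (x = E[old_x/x]) AND P[old_x/x] (old_x is the value of x before the assignment; eliminate old_x by solving x = E[old_x/x] for old_x)
Step 1: Precondition P: x>50, i.e. old_x > 50
Step 2: Assignment gives x = old_x + 66, so old_x = x - 66
Step 3: Substitute into P: x - 66 > 50
Step 4: Simplify: x > 50+66 = 116

116


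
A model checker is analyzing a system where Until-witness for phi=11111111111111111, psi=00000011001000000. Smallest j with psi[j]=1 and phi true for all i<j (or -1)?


(phi U psi) at 0: need smallest j with psi[j]=1 and phi[i]=1 for all i in [0,j).
Scan from step 0:
  step 0: phi=1, psi=0 -> continue
  step 1: phi=1, psi=0 -> continue
  step 2: phi=1, psi=0 -> continue
  step 3: phi=1, psi=0 -> continue
  step 6: psi=1 and phi held for [0,6) -> witness found
Witness step = 6

6


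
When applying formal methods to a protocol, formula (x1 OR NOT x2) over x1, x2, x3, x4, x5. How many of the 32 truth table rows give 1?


Formula: (x1 OR NOT x2) over 5 vars (32 rows)
Evaluate each row (x1, x2, x3, x4, x5 as bits, MSB first):
  row 0 [00000]: (0 OR NOT 0) -> 1
  row 1 [00001]: (0 OR NOT 0) -> 1
  row 2 [00010]: (0 OR NOT 0) -> 1
  row 3 [00011]: (0 OR NOT 0) -> 1
  row 4 [00100]: (0 OR NOT 0) -> 1
  row 5 [00101]: (0 OR NOT 0) -> 1
  row 6 [00110]: (0 OR NOT 0) -> 1
  row 7 [00111]: (0 OR NOT 0) -> 1
  row 8 [01000]: (0 OR NOT 1) -> 0
  row 9 [01001]: (0 OR NOT 1) -> 0
  row 10 [01010]: (0 OR NOT 1) -> 0
  row 11 [01011]: (0 OR NOT 1) -> 0
  row 12 [01100]: (0 OR NOT 1) -> 0
  row 13 [01101]: (0 OR NOT 1) -> 0
  row 14 [01110]: (0 OR NOT 1) -> 0
  row 15 [01111]: (0 OR NOT 1) -> 0
  row 16 [10000]: (1 OR NOT 0) -> 1
  row 17 [10001]: (1 OR NOT 0) -> 1
  row 18 [10010]: (1 OR NOT 0) -> 1
  row 19 [10011]: (1 OR NOT 0) -> 1
  row 20 [10100]: (1 OR NOT 0) -> 1
  row 21 [10101]: (1 OR NOT 0) -> 1
  row 22 [10110]: (1 OR NOT 0) -> 1
  row 23 [10111]: (1 OR NOT 0) -> 1
  row 24 [11000]: (1 OR NOT 1) -> 1
  row 25 [11001]: (1 OR NOT 1) -> 1
  row 26 [11010]: (1 OR NOT 1) -> 1
  row 27 [11011]: (1 OR NOT 1) -> 1
  row 28 [11100]: (1 OR NOT 1) -> 1
  row 29 [11101]: (1 OR NOT 1) -> 1
  row 30 [11110]: (1 OR NOT 1) -> 1
  row 31 [11111]: (1 OR NOT 1) -> 1
Full result column, 8 rows per line (x1,x2 fixed per line; x3,x4,x5 runs 000..111 left to right):
  rows 0-7 [x1,x2=00]: 11111111  (ones: 8)
  rows 8-15 [x1,x2=01]: 00000000  (ones: 0)
  rows 16-23 [x1,x2=10]: 11111111  (ones: 8)
  rows 24-31 [x1,x2=11]: 11111111  (ones: 8)
Count of 1-rows = 8+0+8+8 = 24

24


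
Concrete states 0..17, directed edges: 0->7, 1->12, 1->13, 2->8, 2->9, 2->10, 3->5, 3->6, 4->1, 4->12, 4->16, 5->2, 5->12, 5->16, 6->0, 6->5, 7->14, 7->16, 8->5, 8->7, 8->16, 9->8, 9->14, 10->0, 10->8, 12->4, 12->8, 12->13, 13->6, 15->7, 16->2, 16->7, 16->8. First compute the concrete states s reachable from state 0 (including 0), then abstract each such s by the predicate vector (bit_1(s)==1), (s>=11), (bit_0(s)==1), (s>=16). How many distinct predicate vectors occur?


BFS from 0:
Concrete reachable: {0, 1, 2, 4, 5, 6, 7, 8, 9, 10, 12, 13, 14, 16}
Abstract via predicates (bit_1(s)==1), (s>=11), (bit_0(s)==1), (s>=16):
  (0,0,0,0) <- {0, 4, 8}
  (0,0,1,0) <- {1, 5, 9}
  (0,1,0,0) <- {12}
  (0,1,0,1) <- {16}
  (0,1,1,0) <- {13}
  (1,0,0,0) <- {2, 6, 10}
  (1,0,1,0) <- {7}
  (1,1,0,0) <- {14}
Distinct abstract states = 8

8


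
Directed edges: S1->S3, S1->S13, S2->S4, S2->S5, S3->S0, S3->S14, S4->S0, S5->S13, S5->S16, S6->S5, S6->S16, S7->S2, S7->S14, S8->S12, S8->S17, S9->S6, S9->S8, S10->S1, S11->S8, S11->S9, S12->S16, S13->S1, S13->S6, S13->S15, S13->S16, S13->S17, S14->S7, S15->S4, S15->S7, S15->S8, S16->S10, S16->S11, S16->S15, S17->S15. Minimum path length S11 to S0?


BFS layer-by-layer from S11:
  dist 0: {S11}
  dist 1: {S8, S9}
  dist 2: {S6, S12, S17}
  dist 3: {S5, S15, S16}
  dist 4: {S4, S7, S10, S13}
  dist 5: {S0, S1, S2, S14}
  -> S0 reached at distance 5
Shortest path length = 5

5
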